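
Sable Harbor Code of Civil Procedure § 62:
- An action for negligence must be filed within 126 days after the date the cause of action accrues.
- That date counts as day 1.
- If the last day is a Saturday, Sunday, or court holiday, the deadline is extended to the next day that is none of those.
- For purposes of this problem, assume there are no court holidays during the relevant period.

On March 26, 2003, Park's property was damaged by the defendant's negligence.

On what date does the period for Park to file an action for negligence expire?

July 29, 2003

Counting March 26, 2003 as day 1, day 126 is July 29, 2003.
July 29, 2003 is a Tuesday and not a court holiday, so no extension applies.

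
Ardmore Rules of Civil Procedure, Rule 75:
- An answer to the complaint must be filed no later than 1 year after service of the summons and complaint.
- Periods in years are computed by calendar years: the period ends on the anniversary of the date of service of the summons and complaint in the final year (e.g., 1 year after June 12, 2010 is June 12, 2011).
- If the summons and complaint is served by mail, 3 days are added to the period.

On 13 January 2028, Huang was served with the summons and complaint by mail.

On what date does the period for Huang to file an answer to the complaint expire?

January 16, 2029

1 year after 13 January 2028 is January 13, 2029.
Service was by mail, adding 3 days: January 13, 2029 + 3 days = January 16, 2029.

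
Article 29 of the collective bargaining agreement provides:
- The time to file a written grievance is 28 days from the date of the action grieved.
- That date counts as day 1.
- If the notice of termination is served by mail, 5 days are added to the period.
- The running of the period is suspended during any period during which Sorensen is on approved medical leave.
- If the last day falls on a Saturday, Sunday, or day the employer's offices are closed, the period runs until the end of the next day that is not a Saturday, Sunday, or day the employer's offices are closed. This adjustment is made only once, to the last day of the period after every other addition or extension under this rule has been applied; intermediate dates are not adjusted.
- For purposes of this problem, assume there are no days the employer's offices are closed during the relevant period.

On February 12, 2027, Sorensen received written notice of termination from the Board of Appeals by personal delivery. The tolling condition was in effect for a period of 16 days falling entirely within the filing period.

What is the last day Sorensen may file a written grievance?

March 29, 2027

Counting February 12, 2027 as day 1, day 28 is March 11, 2027.
Service was not by mail, so no mail extension applies.
Tolling adds 16 days: March 11, 2027 + 16 days = March 27, 2027.
March 27, 2027 is Saturday; March 28, 2027 is Sunday. The next qualifying day is March 29, 2027.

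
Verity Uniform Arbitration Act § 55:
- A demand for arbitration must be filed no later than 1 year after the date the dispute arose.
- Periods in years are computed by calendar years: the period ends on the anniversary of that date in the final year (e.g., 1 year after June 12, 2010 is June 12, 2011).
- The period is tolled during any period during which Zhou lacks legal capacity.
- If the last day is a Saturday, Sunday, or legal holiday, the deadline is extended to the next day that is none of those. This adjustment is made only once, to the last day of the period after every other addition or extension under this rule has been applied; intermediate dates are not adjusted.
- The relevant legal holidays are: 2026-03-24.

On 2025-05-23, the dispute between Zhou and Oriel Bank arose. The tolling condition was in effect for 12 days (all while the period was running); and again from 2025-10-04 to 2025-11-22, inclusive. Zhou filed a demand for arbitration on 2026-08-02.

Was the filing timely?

No

1 year after 2025-05-23 is May 23, 2026.
Tolling adds 12 days: May 23, 2026 + 12 days = June 4, 2026.
From October 4, 2025 through November 22, 2025 inclusive is 50 days; tolling adds 50 days: June 4, 2026 + 50 days = July 24, 2026.
July 24, 2026 is a Friday and not a legal holiday, so no extension applies.
The deadline is July 24, 2026; the filing on August 2, 2026 is after that date.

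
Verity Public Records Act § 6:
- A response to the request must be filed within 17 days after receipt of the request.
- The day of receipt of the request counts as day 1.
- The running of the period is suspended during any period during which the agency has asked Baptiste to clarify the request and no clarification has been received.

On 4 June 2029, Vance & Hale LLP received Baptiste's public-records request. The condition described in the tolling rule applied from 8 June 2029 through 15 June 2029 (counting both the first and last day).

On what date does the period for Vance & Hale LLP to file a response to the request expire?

June 28, 2029

Counting 4 June 2029 as day 1, day 17 is June 20, 2029.
From June 8, 2029 through June 15, 2029 inclusive is 8 days; tolling adds 8 days: June 20, 2029 + 8 days = June 28, 2029.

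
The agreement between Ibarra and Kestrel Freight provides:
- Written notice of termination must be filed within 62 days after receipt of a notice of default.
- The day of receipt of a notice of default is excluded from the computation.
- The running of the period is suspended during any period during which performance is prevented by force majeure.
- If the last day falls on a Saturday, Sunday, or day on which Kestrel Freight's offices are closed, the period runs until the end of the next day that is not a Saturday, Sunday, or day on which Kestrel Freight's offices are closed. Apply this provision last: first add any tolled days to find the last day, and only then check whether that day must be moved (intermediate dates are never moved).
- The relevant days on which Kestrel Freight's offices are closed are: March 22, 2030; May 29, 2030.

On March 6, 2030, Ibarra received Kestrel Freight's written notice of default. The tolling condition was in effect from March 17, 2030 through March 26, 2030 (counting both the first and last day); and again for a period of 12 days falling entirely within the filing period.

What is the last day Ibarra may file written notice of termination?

May 30, 2030

62 days after March 6, 2030 is May 7, 2030.
From March 17, 2030 through March 26, 2030 inclusive is 10 days; tolling adds 10 days: May 7, 2030 + 10 days = May 17, 2030.
Tolling adds 12 days: May 17, 2030 + 12 days = May 29, 2030.
May 29, 2030 is a listed holiday. The next qualifying day is May 30, 2030.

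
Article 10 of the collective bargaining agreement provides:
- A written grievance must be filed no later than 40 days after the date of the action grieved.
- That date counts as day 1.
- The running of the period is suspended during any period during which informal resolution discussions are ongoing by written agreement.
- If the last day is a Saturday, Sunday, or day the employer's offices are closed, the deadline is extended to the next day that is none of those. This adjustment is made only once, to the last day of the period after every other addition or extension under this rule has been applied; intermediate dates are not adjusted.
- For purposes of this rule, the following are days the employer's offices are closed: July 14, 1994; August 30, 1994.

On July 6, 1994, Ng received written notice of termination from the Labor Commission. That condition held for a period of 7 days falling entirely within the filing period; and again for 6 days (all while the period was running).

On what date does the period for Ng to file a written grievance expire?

Counting July 6, 1994 as day 1, day 40 is August 14, 1994.
Tolling adds 7 days: August 14, 1994 + 7 days = August 21, 1994.
Tolling adds 6 days: August 21, 1994 + 6 days = August 27, 1994.
August 27, 1994 is Saturday; August 28, 1994 is Sunday. The next qualifying day is August 29, 1994.

August 29, 1994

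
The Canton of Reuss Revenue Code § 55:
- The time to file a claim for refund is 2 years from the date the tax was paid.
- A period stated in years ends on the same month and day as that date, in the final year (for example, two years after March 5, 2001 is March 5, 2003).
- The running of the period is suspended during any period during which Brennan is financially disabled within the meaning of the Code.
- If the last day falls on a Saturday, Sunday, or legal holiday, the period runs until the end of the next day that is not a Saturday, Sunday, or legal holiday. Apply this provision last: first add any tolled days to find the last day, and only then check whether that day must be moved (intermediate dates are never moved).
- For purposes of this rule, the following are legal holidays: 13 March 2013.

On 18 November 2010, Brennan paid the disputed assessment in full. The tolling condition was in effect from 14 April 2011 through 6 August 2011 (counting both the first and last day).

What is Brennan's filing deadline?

March 14, 2013

2 years after 18 November 2010 is November 18, 2012.
From April 14, 2011 through August 6, 2011 inclusive is 115 days; tolling adds 115 days: November 18, 2012 + 115 days = March 13, 2013.
March 13, 2013 is a listed holiday. The next qualifying day is March 14, 2013.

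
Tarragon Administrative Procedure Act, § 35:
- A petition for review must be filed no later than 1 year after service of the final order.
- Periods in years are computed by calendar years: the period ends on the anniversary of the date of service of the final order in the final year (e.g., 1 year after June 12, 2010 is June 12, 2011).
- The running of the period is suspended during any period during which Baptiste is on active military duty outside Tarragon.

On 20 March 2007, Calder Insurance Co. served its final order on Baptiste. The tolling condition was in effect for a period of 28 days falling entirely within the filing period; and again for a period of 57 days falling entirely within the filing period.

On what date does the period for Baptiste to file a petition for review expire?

1 year after 20 March 2007 is March 20, 2008.
Tolling adds 28 days: March 20, 2008 + 28 days = April 17, 2008.
Tolling adds 57 days: April 17, 2008 + 57 days = June 13, 2008.

June 13, 2008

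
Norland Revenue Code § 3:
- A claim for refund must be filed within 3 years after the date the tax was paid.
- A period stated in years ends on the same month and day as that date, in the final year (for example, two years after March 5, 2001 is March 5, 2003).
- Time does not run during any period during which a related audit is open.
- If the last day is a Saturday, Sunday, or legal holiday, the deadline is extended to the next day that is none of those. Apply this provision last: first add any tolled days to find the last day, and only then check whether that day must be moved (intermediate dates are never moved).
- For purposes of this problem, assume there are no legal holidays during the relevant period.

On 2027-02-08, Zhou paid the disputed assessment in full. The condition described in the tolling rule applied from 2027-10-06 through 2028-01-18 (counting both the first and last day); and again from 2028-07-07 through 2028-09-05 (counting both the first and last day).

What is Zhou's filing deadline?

3 years after 2027-02-08 is February 8, 2030.
From October 6, 2027 through January 18, 2028 inclusive is 105 days; tolling adds 105 days: February 8, 2030 + 105 days = May 24, 2030.
From July 7, 2028 through September 5, 2028 inclusive is 61 days; tolling adds 61 days: May 24, 2030 + 61 days = July 24, 2030.
July 24, 2030 is a Wednesday and not a legal holiday, so no extension applies.

July 24, 2030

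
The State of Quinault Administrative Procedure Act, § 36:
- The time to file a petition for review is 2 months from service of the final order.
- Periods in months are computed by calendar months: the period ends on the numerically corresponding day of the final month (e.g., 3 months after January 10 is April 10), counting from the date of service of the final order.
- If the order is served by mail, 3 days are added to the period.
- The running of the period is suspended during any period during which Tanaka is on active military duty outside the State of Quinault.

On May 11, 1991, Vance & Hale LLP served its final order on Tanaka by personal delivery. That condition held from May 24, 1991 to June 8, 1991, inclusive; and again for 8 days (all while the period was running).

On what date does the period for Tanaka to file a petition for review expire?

2 months after May 11, 1991 is July 11, 1991.
Service was not by mail, so no mail extension applies.
From May 24, 1991 through June 8, 1991 inclusive is 16 days; tolling adds 16 days: July 11, 1991 + 16 days = July 27, 1991.
Tolling adds 8 days: July 27, 1991 + 8 days = August 4, 1991.

August 4, 1991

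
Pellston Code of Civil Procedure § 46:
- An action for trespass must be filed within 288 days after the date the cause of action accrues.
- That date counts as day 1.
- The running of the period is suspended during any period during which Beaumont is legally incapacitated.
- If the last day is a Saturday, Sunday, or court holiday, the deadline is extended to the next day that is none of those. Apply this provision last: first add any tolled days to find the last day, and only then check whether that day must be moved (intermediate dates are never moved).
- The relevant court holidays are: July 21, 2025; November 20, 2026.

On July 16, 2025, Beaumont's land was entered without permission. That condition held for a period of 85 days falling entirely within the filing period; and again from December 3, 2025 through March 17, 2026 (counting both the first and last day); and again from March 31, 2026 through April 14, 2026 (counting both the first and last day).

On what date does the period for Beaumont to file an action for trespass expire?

Counting July 16, 2025 as day 1, day 288 is April 29, 2026.
Tolling adds 85 days: April 29, 2026 + 85 days = July 23, 2026.
From December 3, 2025 through March 17, 2026 inclusive is 105 days; tolling adds 105 days: July 23, 2026 + 105 days = November 5, 2026.
From March 31, 2026 through April 14, 2026 inclusive is 15 days; tolling adds 15 days: November 5, 2026 + 15 days = November 20, 2026.
November 20, 2026 is a listed holiday; November 21, 2026 is Saturday; November 22, 2026 is Sunday. The next qualifying day is November 23, 2026.

November 23, 2026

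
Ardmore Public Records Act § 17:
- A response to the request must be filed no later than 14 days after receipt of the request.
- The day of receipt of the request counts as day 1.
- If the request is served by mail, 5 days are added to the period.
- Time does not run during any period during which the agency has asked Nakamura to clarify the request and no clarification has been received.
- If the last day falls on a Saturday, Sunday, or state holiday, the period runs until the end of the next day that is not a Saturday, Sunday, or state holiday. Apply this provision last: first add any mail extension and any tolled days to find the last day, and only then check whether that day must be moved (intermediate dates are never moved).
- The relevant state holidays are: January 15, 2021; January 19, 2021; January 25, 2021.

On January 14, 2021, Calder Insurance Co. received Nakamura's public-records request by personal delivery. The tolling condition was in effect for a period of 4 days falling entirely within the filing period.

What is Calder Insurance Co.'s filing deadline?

February 1, 2021

Counting January 14, 2021 as day 1, day 14 is January 27, 2021.
Service was not by mail, so no mail extension applies.
Tolling adds 4 days: January 27, 2021 + 4 days = January 31, 2021.
January 31, 2021 is Sunday. The next qualifying day is February 1, 2021.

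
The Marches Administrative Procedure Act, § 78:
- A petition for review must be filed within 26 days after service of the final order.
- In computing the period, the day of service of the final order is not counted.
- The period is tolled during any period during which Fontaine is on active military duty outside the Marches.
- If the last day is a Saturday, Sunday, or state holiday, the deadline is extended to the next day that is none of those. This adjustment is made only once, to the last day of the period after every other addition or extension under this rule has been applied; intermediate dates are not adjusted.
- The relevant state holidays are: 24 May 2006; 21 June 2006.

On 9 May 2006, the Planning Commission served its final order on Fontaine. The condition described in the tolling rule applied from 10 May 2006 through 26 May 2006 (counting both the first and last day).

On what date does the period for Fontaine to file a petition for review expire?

26 days after 9 May 2006 is June 4, 2006.
From May 10, 2006 through May 26, 2006 inclusive is 17 days; tolling adds 17 days: June 4, 2006 + 17 days = June 21, 2006.
June 21, 2006 is a listed holiday. The next qualifying day is June 22, 2006.

June 22, 2006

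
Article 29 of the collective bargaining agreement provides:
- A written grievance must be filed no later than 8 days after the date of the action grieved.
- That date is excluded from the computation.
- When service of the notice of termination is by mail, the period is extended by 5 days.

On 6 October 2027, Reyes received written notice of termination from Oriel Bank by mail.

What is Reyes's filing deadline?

8 days after 6 October 2027 is October 14, 2027.
Service was by mail, adding 5 days: October 14, 2027 + 5 days = October 19, 2027.

October 19, 2027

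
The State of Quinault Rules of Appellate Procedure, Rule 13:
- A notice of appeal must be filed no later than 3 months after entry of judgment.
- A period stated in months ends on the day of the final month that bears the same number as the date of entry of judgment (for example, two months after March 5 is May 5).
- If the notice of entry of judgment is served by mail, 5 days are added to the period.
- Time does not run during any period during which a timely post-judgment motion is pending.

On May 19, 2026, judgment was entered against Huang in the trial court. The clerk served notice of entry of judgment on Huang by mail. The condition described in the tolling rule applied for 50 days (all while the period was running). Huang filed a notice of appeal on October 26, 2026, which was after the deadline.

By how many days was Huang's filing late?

3 months after May 19, 2026 is August 19, 2026.
Service was by mail, adding 5 days: August 19, 2026 + 5 days = August 24, 2026.
Tolling adds 50 days: August 24, 2026 + 50 days = October 13, 2026.
The deadline is October 13, 2026; from October 13, 2026 to October 26, 2026 is 13 days.

13 days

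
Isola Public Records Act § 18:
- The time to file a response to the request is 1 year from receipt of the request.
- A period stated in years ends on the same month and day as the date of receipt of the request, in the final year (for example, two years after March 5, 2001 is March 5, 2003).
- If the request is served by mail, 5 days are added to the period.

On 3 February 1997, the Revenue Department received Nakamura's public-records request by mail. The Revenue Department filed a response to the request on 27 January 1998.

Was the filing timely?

Yes

1 year after 3 February 1997 is February 3, 1998.
Service was by mail, adding 5 days: February 3, 1998 + 5 days = February 8, 1998.
The deadline is February 8, 1998; the filing on January 27, 1998 is on or before that date.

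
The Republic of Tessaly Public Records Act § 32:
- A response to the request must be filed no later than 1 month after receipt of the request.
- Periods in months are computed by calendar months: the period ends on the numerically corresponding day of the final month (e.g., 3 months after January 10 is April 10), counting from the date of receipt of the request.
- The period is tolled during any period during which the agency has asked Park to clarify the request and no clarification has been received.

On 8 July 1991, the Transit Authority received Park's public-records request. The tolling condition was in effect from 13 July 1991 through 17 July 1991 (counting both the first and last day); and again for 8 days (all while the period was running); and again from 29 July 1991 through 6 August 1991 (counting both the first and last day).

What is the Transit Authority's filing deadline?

August 30, 1991

1 month after 8 July 1991 is August 8, 1991.
From July 13, 1991 through July 17, 1991 inclusive is 5 days; tolling adds 5 days: August 8, 1991 + 5 days = August 13, 1991.
Tolling adds 8 days: August 13, 1991 + 8 days = August 21, 1991.
From July 29, 1991 through August 6, 1991 inclusive is 9 days; tolling adds 9 days: August 21, 1991 + 9 days = August 30, 1991.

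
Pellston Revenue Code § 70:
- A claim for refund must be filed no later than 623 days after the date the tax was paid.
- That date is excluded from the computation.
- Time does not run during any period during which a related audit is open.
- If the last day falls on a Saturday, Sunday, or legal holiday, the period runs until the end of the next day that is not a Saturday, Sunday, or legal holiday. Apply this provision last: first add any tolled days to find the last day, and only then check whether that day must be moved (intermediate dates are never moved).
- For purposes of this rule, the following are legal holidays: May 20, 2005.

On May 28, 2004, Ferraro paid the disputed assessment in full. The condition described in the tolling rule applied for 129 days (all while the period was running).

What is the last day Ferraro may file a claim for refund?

623 days after May 28, 2004 is February 10, 2006.
Tolling adds 129 days: February 10, 2006 + 129 days = June 19, 2006.
June 19, 2006 is a Monday and not a legal holiday, so no extension applies.

June 19, 2006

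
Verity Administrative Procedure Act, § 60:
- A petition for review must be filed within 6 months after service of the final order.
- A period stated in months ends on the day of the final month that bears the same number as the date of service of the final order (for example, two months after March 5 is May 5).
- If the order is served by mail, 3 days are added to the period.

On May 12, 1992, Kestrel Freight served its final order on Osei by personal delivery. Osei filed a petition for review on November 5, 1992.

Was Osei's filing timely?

Yes

6 months after May 12, 1992 is November 12, 1992.
Service was not by mail, so no mail extension applies.
The deadline is November 12, 1992; the filing on November 5, 1992 is on or before that date.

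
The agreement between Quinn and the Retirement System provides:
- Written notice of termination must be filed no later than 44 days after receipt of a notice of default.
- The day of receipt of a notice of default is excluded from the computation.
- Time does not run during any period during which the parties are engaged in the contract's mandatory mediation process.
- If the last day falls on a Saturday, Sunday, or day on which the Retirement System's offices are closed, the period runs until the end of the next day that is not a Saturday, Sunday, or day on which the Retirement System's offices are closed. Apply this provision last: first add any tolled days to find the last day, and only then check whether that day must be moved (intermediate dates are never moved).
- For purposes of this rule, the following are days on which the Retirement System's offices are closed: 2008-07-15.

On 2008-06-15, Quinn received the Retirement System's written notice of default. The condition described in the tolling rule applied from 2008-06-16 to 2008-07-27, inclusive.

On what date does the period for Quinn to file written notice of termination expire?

September 9, 2008

44 days after 2008-06-15 is July 29, 2008.
From June 16, 2008 through July 27, 2008 inclusive is 42 days; tolling adds 42 days: July 29, 2008 + 42 days = September 9, 2008.
September 9, 2008 is a Tuesday and not a day on which the Retirement System's offices are closed, so no extension applies.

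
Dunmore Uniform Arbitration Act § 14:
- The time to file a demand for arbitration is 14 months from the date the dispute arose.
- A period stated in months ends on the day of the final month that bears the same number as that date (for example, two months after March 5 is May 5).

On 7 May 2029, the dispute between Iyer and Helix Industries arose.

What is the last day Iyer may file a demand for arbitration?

July 7, 2030

14 months after 7 May 2029 is July 7, 2030.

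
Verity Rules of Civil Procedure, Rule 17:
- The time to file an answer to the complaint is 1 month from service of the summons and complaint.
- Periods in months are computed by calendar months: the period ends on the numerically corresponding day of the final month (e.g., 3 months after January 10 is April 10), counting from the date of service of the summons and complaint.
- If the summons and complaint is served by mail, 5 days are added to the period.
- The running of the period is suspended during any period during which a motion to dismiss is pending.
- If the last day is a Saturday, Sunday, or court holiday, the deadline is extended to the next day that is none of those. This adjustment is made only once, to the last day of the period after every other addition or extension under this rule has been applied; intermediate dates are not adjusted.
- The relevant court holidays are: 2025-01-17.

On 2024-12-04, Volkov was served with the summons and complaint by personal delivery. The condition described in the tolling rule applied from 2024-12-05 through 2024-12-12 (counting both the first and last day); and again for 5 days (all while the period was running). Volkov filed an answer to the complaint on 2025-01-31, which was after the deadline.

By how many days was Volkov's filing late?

1 month after 2024-12-04 is January 4, 2025.
Service was not by mail, so no mail extension applies.
From December 5, 2024 through December 12, 2024 inclusive is 8 days; tolling adds 8 days: January 4, 2025 + 8 days = January 12, 2025.
Tolling adds 5 days: January 12, 2025 + 5 days = January 17, 2025.
January 17, 2025 is a listed holiday; January 18, 2025 is Saturday; January 19, 2025 is Sunday. The next qualifying day is January 20, 2025.
The deadline is January 20, 2025; from January 20, 2025 to January 31, 2025 is 11 days.

11 days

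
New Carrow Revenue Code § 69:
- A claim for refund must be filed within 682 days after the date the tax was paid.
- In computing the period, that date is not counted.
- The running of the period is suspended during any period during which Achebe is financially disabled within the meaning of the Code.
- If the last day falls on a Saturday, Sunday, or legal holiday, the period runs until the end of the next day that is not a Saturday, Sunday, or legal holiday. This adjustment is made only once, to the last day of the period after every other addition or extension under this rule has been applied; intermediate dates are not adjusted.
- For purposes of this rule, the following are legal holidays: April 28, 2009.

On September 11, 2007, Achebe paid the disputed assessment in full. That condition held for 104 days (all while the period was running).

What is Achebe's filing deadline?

November 5, 2009

682 days after September 11, 2007 is July 24, 2009.
Tolling adds 104 days: July 24, 2009 + 104 days = November 5, 2009.
November 5, 2009 is a Thursday and not a legal holiday, so no extension applies.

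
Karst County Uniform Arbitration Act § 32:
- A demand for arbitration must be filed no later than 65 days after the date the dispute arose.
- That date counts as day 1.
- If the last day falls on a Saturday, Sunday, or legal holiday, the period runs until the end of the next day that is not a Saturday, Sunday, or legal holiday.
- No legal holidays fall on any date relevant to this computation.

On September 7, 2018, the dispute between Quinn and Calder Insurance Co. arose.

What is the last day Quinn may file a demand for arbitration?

Counting September 7, 2018 as day 1, day 65 is November 10, 2018.
November 10, 2018 is Saturday; November 11, 2018 is Sunday. The next qualifying day is November 12, 2018.

November 12, 2018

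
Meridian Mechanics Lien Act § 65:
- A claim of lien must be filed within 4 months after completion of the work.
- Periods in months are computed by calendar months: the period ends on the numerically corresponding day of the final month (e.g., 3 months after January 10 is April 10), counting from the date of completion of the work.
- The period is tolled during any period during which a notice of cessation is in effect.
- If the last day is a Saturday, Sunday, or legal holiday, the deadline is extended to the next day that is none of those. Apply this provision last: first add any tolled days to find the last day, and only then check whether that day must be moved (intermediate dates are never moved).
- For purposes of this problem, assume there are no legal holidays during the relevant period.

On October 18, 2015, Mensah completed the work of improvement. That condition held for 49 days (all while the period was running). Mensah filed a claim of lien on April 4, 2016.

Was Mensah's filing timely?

Yes

4 months after October 18, 2015 is February 18, 2016.
Tolling adds 49 days: February 18, 2016 + 49 days = April 7, 2016.
April 7, 2016 is a Thursday and not a legal holiday, so no extension applies.
The deadline is April 7, 2016; the filing on April 4, 2016 is on or before that date.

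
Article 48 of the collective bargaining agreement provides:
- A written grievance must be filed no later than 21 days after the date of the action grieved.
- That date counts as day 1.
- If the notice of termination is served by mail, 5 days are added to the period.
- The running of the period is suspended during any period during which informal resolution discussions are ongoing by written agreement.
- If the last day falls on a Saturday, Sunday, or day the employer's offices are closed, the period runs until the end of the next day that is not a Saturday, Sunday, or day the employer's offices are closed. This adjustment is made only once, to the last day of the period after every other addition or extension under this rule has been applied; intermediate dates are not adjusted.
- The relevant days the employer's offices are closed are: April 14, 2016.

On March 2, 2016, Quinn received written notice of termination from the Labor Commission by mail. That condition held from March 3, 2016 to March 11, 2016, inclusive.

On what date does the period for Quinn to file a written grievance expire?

Counting March 2, 2016 as day 1, day 21 is March 22, 2016.
Service was by mail, adding 5 days: March 22, 2016 + 5 days = March 27, 2016.
From March 3, 2016 through March 11, 2016 inclusive is 9 days; tolling adds 9 days: March 27, 2016 + 9 days = April 5, 2016.
April 5, 2016 is a Tuesday and not a day the employer's offices are closed, so no extension applies.

April 5, 2016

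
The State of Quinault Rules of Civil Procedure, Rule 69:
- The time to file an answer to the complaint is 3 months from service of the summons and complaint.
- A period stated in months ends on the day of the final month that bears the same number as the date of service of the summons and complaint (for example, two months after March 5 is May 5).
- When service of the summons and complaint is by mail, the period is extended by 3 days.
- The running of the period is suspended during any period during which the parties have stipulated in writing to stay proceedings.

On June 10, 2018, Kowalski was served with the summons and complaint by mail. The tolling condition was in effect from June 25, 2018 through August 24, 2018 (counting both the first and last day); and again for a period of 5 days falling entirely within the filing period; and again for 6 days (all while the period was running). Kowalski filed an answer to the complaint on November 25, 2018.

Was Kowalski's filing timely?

3 months after June 10, 2018 is September 10, 2018.
Service was by mail, adding 3 days: September 10, 2018 + 3 days = September 13, 2018.
From June 25, 2018 through August 24, 2018 inclusive is 61 days; tolling adds 61 days: September 13, 2018 + 61 days = November 13, 2018.
Tolling adds 5 days: November 13, 2018 + 5 days = November 18, 2018.
Tolling adds 6 days: November 18, 2018 + 6 days = November 24, 2018.
The deadline is November 24, 2018; the filing on November 25, 2018 is after that date.

No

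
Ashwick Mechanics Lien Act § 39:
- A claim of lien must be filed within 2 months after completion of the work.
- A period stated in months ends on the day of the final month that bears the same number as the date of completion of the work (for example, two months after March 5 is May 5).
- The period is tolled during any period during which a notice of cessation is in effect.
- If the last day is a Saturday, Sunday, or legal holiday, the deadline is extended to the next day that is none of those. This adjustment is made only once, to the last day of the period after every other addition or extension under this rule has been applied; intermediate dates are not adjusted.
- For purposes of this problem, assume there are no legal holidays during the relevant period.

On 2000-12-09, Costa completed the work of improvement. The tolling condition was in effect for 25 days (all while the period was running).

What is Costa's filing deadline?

March 6, 2001

2 months after 2000-12-09 is February 9, 2001.
Tolling adds 25 days: February 9, 2001 + 25 days = March 6, 2001.
March 6, 2001 is a Tuesday and not a legal holiday, so no extension applies.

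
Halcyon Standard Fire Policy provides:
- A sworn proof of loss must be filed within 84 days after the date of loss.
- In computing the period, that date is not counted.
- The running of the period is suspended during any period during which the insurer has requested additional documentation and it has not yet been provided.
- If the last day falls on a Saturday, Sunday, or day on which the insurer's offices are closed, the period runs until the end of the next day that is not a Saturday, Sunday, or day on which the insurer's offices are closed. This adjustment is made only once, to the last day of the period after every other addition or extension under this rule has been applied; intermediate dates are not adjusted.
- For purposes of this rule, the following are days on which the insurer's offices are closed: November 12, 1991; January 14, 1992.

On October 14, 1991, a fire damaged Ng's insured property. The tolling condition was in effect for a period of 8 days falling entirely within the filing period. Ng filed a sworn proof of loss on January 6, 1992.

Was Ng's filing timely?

Yes

84 days after October 14, 1991 is January 6, 1992.
Tolling adds 8 days: January 6, 1992 + 8 days = January 14, 1992.
January 14, 1992 is a listed holiday. The next qualifying day is January 15, 1992.
The deadline is January 15, 1992; the filing on January 6, 1992 is on or before that date.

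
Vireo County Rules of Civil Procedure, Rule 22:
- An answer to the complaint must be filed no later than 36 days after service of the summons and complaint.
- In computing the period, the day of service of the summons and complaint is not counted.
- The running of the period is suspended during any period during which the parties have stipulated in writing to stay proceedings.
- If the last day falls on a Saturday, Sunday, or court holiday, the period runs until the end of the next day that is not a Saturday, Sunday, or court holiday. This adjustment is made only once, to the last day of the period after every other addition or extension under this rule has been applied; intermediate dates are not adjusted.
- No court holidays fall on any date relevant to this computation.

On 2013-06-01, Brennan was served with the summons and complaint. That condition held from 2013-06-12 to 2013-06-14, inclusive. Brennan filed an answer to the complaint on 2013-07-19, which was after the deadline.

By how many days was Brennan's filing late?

9 days

36 days after 2013-06-01 is July 7, 2013.
From June 12, 2013 through June 14, 2013 inclusive is 3 days; tolling adds 3 days: July 7, 2013 + 3 days = July 10, 2013.
July 10, 2013 is a Wednesday and not a court holiday, so no extension applies.
The deadline is July 10, 2013; from July 10, 2013 to July 19, 2013 is 9 days.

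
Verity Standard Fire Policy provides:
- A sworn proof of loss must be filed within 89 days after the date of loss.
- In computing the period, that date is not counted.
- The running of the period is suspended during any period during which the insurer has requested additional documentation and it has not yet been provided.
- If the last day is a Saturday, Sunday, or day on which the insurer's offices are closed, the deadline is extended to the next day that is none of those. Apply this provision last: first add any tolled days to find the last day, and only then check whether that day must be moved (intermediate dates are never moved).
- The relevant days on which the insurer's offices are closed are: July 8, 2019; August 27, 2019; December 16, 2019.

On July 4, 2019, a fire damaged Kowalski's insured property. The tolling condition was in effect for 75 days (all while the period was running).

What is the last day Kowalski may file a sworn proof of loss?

89 days after July 4, 2019 is October 1, 2019.
Tolling adds 75 days: October 1, 2019 + 75 days = December 15, 2019.
December 15, 2019 is Sunday; December 16, 2019 is a listed holiday. The next qualifying day is December 17, 2019.

December 17, 2019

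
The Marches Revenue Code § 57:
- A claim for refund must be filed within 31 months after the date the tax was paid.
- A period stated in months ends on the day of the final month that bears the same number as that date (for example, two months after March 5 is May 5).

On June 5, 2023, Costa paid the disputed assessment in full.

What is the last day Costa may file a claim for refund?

31 months after June 5, 2023 is January 5, 2026.

January 5, 2026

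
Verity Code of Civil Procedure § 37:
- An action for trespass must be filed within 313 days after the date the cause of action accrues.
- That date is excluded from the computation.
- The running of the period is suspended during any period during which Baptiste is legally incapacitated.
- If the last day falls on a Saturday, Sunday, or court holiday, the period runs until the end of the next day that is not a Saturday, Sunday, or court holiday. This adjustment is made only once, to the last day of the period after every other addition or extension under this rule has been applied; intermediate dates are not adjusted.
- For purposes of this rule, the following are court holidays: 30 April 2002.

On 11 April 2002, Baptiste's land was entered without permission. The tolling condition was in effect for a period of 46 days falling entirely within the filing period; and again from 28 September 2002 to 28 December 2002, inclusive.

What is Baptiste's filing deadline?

313 days after 11 April 2002 is February 18, 2003.
Tolling adds 46 days: February 18, 2003 + 46 days = April 5, 2003.
From September 28, 2002 through December 28, 2002 inclusive is 92 days; tolling adds 92 days: April 5, 2003 + 92 days = July 6, 2003.
July 6, 2003 is Sunday. The next qualifying day is July 7, 2003.

July 7, 2003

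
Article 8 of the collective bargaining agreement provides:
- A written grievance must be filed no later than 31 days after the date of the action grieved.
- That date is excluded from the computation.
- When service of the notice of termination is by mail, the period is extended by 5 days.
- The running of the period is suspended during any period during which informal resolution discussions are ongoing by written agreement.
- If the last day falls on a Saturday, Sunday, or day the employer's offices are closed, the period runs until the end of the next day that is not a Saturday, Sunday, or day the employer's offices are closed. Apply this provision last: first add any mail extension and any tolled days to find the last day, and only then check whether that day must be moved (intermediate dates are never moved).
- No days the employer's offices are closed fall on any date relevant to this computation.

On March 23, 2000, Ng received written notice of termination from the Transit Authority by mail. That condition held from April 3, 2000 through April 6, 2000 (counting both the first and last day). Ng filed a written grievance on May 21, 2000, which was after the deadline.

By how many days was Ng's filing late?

31 days after March 23, 2000 is April 23, 2000.
Service was by mail, adding 5 days: April 23, 2000 + 5 days = April 28, 2000.
From April 3, 2000 through April 6, 2000 inclusive is 4 days; tolling adds 4 days: April 28, 2000 + 4 days = May 2, 2000.
May 2, 2000 is a Tuesday and not a day the employer's offices are closed, so no extension applies.
The deadline is May 2, 2000; from May 2, 2000 to May 21, 2000 is 19 days.

19 days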